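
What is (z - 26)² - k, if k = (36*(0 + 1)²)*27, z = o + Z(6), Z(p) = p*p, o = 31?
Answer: 709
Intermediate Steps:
Z(p) = p²
z = 67 (z = 31 + 6² = 31 + 36 = 67)
k = 972 (k = (36*1²)*27 = (36*1)*27 = 36*27 = 972)
(z - 26)² - k = (67 - 26)² - 1*972 = 41² - 972 = 1681 - 972 = 709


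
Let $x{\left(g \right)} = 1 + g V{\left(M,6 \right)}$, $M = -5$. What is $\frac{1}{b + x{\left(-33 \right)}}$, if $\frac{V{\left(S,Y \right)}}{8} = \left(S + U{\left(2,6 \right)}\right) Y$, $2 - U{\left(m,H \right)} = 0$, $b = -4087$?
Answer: $\frac{1}{666} \approx 0.0015015$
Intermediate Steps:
$U{\left(m,H \right)} = 2$ ($U{\left(m,H \right)} = 2 - 0 = 2 + 0 = 2$)
$V{\left(S,Y \right)} = 8 Y \left(2 + S\right)$ ($V{\left(S,Y \right)} = 8 \left(S + 2\right) Y = 8 \left(2 + S\right) Y = 8 Y \left(2 + S\right)$)
$x{\left(g \right)} = 1 - 144 g$ ($x{\left(g \right)} = 1 + g 8 \cdot 6 \left(2 - 5\right) = 1 + g 8 \cdot 6 \left(-3\right) = 1 + g \left(-144\right) = 1 - 144 g$)
$\frac{1}{b + x{\left(-33 \right)}} = \frac{1}{-4087 + \left(1 - -4752\right)} = \frac{1}{-4087 + \left(1 + 4752\right)} = \frac{1}{-4087 + 4753} = \frac{1}{666}$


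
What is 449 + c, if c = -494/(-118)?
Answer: 26738/59 ≈ 453.19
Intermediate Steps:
c = 247/59 (c = -494*(-1/118) = 247/59 ≈ 4.1864)
449 + c = 449 + 247/59 = 26738/59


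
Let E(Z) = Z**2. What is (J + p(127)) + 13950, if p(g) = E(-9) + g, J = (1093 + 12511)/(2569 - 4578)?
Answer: 28429818/2009 ≈ 14151.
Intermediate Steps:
J = -13604/2009 (J = 13604/(-2009) = 13604*(-1/2009) = -13604/2009 ≈ -6.7715)
p(g) = 81 + g (p(g) = (-9)**2 + g = 81 + g)
(J + p(127)) + 13950 = (-13604/2009 + (81 + 127)) + 13950 = (-13604/2009 + 208) + 13950 = 404268/2009 + 13950 = 28429818/2009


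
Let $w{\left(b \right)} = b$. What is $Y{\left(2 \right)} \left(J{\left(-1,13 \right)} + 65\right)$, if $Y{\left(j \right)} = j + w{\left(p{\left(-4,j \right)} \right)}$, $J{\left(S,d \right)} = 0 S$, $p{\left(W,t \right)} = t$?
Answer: $260$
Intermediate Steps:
$J{\left(S,d \right)} = 0$
$Y{\left(j \right)} = 2 j$ ($Y{\left(j \right)} = j + j = 2 j$)
$Y{\left(2 \right)} \left(J{\left(-1,13 \right)} + 65\right) = 2 \cdot 2 \left(0 + 65\right) = 4 \cdot 65 = 260$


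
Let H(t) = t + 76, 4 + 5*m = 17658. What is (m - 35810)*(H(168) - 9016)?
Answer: 1415765712/5 ≈ 2.8315e+8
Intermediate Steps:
m = 17654/5 (m = -⅘ + (⅕)*17658 = -⅘ + 17658/5 = 17654/5 ≈ 3530.8)
H(t) = 76 + t
(m - 35810)*(H(168) - 9016) = (17654/5 - 35810)*((76 + 168) - 9016) = -161396*(244 - 9016)/5 = -161396/5*(-8772) = 1415765712/5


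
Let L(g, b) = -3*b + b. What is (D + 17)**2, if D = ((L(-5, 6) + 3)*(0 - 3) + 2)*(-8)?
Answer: 46225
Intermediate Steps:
L(g, b) = -2*b
D = -232 (D = ((-2*6 + 3)*(0 - 3) + 2)*(-8) = ((-12 + 3)*(-3) + 2)*(-8) = (-9*(-3) + 2)*(-8) = (27 + 2)*(-8) = 29*(-8) = -232)
(D + 17)**2 = (-232 + 17)**2 = (-215)**2 = 46225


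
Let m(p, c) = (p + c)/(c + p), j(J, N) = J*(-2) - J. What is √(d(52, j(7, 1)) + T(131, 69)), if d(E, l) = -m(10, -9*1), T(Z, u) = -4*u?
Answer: I*√277 ≈ 16.643*I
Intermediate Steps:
j(J, N) = -3*J (j(J, N) = -2*J - J = -3*J)
m(p, c) = 1 (m(p, c) = (c + p)/(c + p) = 1)
d(E, l) = -1 (d(E, l) = -1*1 = -1)
√(d(52, j(7, 1)) + T(131, 69)) = √(-1 - 4*69) = √(-1 - 276) = √(-277) = I*√277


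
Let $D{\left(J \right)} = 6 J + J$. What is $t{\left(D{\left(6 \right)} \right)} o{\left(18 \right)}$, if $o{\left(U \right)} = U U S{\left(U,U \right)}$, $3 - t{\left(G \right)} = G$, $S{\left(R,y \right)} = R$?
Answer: $-227448$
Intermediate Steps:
$D{\left(J \right)} = 7 J$
$t{\left(G \right)} = 3 - G$
$o{\left(U \right)} = U^{3}$ ($o{\left(U \right)} = U U U = U^{2} U = U^{3}$)
$t{\left(D{\left(6 \right)} \right)} o{\left(18 \right)} = \left(3 - 7 \cdot 6\right) 18^{3} = \left(3 - 42\right) 5832 = \left(-39\right) 5832 = -227448$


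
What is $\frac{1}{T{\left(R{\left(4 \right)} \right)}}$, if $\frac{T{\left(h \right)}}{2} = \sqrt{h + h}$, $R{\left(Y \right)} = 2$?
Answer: $\frac{1}{4} \approx 0.25$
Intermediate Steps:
$T{\left(h \right)} = 2 \sqrt{2} \sqrt{h}$ ($T{\left(h \right)} = 2 \sqrt{h + h} = 2 \sqrt{2 h} = 2 \sqrt{2} \sqrt{h}$)
$\frac{1}{T{\left(R{\left(4 \right)} \right)}} = \frac{1}{2 \sqrt{2} \sqrt{2}} = \frac{1}{4}$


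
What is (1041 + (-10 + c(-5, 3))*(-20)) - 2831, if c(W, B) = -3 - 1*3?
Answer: -1470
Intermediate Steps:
c(W, B) = -6 (c(W, B) = -3 - 3 = -6)
(1041 + (-10 + c(-5, 3))*(-20)) - 2831 = (1041 + (-10 - 6)*(-20)) - 2831 = (1041 - 16*(-20)) - 2831 = (1041 + 320) - 2831 = 1361 - 2831 = -1470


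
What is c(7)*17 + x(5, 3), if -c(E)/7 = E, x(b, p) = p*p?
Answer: -824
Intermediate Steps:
x(b, p) = p²
c(E) = -7*E
c(7)*17 + x(5, 3) = -7*7*17 + 3² = -49*17 + 9 = -833 + 9 = -824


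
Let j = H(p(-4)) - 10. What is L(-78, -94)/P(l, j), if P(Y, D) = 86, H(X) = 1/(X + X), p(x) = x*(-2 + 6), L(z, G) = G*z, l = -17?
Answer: 3666/43 ≈ 85.256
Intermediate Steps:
p(x) = 4*x (p(x) = x*4 = 4*x)
H(X) = 1/(2*X)
j = -321/32 (j = 1/(2*((4*(-4)))) - 10 = (1/2)/(-16) - 10 = (1/2)*(-1/16) - 10 = -1/32 - 10 = -321/32 ≈ -10.031)
L(-78, -94)/P(l, j) = -94*(-78)/86 = 7332*(1/86) = 3666/43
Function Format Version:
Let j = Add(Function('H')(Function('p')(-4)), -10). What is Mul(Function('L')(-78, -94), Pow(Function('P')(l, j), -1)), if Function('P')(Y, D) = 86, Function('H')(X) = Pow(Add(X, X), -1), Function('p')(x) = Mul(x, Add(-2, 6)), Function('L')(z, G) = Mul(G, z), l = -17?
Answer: Rational(3666, 43) ≈ 85.256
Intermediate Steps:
Function('p')(x) = Mul(4, x) (Function('p')(x) = Mul(x, 4) = Mul(4, x))
Function('H')(X) = Mul(Rational(1, 2), Pow(X, -1)) (Function('H')(X) = Pow(Mul(2, X), -1) = Mul(Rational(1, 2), Pow(X, -1)))
j = Rational(-321, 32) (j = Add(Mul(Rational(1, 2), Pow(Mul(4, -4), -1)), -10) = Add(Mul(Rational(1, 2), Pow(-16, -1)), -10) = Add(Mul(Rational(1, 2), Rational(-1, 16)), -10) = Add(Rational(-1, 32), -10) = Rational(-321, 32) ≈ -10.031)
Mul(Function('L')(-78, -94), Pow(Function('P')(l, j), -1)) = Mul(Mul(-94, -78), Pow(86, -1)) = Mul(7332, Rational(1, 86)) = Rational(3666, 43)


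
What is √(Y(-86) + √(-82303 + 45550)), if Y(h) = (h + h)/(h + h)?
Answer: √(1 + I*√36753) ≈ 9.8161 + 9.7651*I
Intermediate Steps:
Y(h) = 1 (Y(h) = (2*h)/((2*h)) = (2*h)*(1/(2*h)) = 1)
√(Y(-86) + √(-82303 + 45550)) = √(1 + √(-82303 + 45550)) = √(1 + √(-36753)) = √(1 + I*√36753)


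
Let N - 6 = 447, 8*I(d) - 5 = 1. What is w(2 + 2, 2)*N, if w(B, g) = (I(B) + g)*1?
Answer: 4983/4 ≈ 1245.8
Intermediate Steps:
I(d) = 3/4 (I(d) = 5/8 + (1/8)*1 = 5/8 + 1/8 = 3/4)
N = 453 (N = 6 + 447 = 453)
w(B, g) = 3/4 + g (w(B, g) = (3/4 + g)*1 = 3/4 + g)
w(2 + 2, 2)*N = (3/4 + 2)*453 = (11/4)*453 = 4983/4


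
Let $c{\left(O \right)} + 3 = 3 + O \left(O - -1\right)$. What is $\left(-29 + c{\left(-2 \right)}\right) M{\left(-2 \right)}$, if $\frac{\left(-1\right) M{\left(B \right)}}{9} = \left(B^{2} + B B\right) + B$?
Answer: $1458$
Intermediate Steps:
$c{\left(O \right)} = O \left(1 + O\right)$ ($c{\left(O \right)} = -3 + \left(3 + O \left(O - -1\right)\right) = -3 + \left(3 + O \left(O + 1\right)\right) = -3 + \left(3 + O \left(1 + O\right)\right) = O \left(1 + O\right)$)
$M{\left(B \right)} = - 18 B^{2} - 9 B$ ($M{\left(B \right)} = - 9 \left(\left(B^{2} + B B\right) + B\right) = - 9 \left(\left(B^{2} + B^{2}\right) + B\right) = - 9 \left(2 B^{2} + B\right) = - 9 \left(B + 2 B^{2}\right) = - 18 B^{2} - 9 B$)
$\left(-29 + c{\left(-2 \right)}\right) M{\left(-2 \right)} = \left(-29 - 2 \left(1 - 2\right)\right) \left(\left(-9\right) \left(-2\right) \left(1 + 2 \left(-2\right)\right)\right) = \left(-29 - -2\right) \left(\left(-9\right) \left(-2\right) \left(1 - 4\right)\right) = \left(-29 + 2\right) \left(\left(-9\right) \left(-2\right) \left(-3\right)\right) = \left(-27\right) \left(-54\right) = 1458$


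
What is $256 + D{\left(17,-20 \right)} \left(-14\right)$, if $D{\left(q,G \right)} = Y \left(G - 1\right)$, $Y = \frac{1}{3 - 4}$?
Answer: $-38$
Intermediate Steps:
$Y = -1$ ($Y = \frac{1}{3 - 4} = \frac{1}{-1} = -1$)
$D{\left(q,G \right)} = 1 - G$ ($D{\left(q,G \right)} = - (G - 1) = - (-1 + G) = 1 - G$)
$256 + D{\left(17,-20 \right)} \left(-14\right) = 256 + \left(1 - -20\right) \left(-14\right) = 256 + \left(1 + 20\right) \left(-14\right) = 256 + 21 \left(-14\right) = 256 - 294 = -38$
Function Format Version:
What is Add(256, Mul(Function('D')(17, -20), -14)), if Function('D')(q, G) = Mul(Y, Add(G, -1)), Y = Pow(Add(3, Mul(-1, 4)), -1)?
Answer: -38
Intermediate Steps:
Y = -1 (Y = Pow(Add(3, -4), -1) = Pow(-1, -1) = -1)
Function('D')(q, G) = Add(1, Mul(-1, G)) (Function('D')(q, G) = Mul(-1, Add(G, -1)) = Mul(-1, Add(-1, G)) = Add(1, Mul(-1, G)))
Add(256, Mul(Function('D')(17, -20), -14)) = Add(256, Mul(Add(1, Mul(-1, -20)), -14)) = Add(256, Mul(Add(1, 20), -14)) = Add(256, Mul(21, -14)) = Add(256, -294) = -38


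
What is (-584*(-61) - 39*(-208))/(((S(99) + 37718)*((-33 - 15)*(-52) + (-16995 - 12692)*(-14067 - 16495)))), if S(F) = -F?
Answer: 21868/17065795209605 ≈ 1.2814e-9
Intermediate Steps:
(-584*(-61) - 39*(-208))/(((S(99) + 37718)*((-33 - 15)*(-52) + (-16995 - 12692)*(-14067 - 16495)))) = (-584*(-61) - 39*(-208))/(((-1*99 + 37718)*((-33 - 15)*(-52) + (-16995 - 12692)*(-14067 - 16495)))) = (35624 - 1*(-8112))/(((-99 + 37718)*(-48*(-52) - 29687*(-30562)))) = (35624 + 8112)/((37619*(2496 + 907294094))) = 43736/((37619*907296590)) = 43736/34131590419210 = 43736*(1/34131590419210) = 21868/17065795209605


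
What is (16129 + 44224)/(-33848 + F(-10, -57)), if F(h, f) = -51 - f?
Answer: -60353/33842 ≈ -1.7834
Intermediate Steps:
(16129 + 44224)/(-33848 + F(-10, -57)) = (16129 + 44224)/(-33848 + (-51 - 1*(-57))) = 60353/(-33848 + (-51 + 57)) = 60353/(-33848 + 6) = 60353/(-33842) = 60353*(-1/33842) = -60353/33842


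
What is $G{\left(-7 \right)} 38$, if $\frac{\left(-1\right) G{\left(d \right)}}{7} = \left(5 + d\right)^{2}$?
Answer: $-1064$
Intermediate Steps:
$G{\left(d \right)} = - 7 \left(5 + d\right)^{2}$
$G{\left(-7 \right)} 38 = - 7 \left(5 - 7\right)^{2} \cdot 38 = - 7 \left(-2\right)^{2} \cdot 38 = \left(-7\right) 4 \cdot 38 = \left(-28\right) 38 = -1064$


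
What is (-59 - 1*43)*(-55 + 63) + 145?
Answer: -671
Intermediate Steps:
(-59 - 1*43)*(-55 + 63) + 145 = (-59 - 43)*8 + 145 = -102*8 + 145 = -816 + 145 = -671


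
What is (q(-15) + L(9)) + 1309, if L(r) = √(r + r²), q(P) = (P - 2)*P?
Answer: 1564 + 3*√10 ≈ 1573.5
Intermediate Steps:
q(P) = P*(-2 + P) (q(P) = (-2 + P)*P = P*(-2 + P))
(q(-15) + L(9)) + 1309 = (-15*(-2 - 15) + √(9*(1 + 9))) + 1309 = (-15*(-17) + √(9*10)) + 1309 = (255 + √90) + 1309 = (255 + 3*√10) + 1309 = 1564 + 3*√10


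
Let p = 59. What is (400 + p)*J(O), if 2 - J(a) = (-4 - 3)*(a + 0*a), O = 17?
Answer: 55539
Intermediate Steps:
J(a) = 2 + 7*a (J(a) = 2 - (-4 - 3)*(a + 0*a) = 2 - (-7)*(a + 0) = 2 - (-7)*a = 2 + 7*a)
(400 + p)*J(O) = (400 + 59)*(2 + 7*17) = 459*(2 + 119) = 459*121 = 55539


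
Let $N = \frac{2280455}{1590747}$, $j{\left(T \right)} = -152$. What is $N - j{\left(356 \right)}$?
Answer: $\frac{244073999}{1590747} \approx 153.43$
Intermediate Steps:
$N = \frac{2280455}{1590747}$ ($N = 2280455 \cdot \frac{1}{1590747} = \frac{2280455}{1590747} \approx 1.4336$)
$N - j{\left(356 \right)} = \frac{2280455}{1590747} - -152 = \frac{2280455}{1590747} + 152 = \frac{244073999}{1590747}$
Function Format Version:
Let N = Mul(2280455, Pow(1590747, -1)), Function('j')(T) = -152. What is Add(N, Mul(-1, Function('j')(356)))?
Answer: Rational(244073999, 1590747) ≈ 153.43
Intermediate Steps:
N = Rational(2280455, 1590747) (N = Mul(2280455, Rational(1, 1590747)) = Rational(2280455, 1590747) ≈ 1.4336)
Add(N, Mul(-1, Function('j')(356))) = Add(Rational(2280455, 1590747), Mul(-1, -152)) = Add(Rational(2280455, 1590747), 152) = Rational(244073999, 1590747)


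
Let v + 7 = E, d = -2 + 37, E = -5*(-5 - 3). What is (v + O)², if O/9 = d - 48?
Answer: 7056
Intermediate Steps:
E = 40 (E = -5*(-8) = 40)
d = 35
v = 33 (v = -7 + 40 = 33)
O = -117 (O = 9*(35 - 48) = 9*(-13) = -117)
(v + O)² = (33 - 117)² = (-84)² = 7056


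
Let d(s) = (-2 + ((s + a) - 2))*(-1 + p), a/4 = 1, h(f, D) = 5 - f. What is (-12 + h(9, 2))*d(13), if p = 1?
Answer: 0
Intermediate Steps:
a = 4 (a = 4*1 = 4)
d(s) = 0 (d(s) = (-2 + ((s + 4) - 2))*(-1 + 1) = (-2 + ((4 + s) - 2))*0 = (-2 + (2 + s))*0 = s*0 = 0)
(-12 + h(9, 2))*d(13) = (-12 + (5 - 1*9))*0 = (-12 + (5 - 9))*0 = (-12 - 4)*0 = -16*0 = 0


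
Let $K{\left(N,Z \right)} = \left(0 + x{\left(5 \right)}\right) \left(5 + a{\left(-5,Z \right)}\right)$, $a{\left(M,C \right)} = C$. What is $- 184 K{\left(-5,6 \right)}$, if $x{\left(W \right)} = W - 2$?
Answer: $-6072$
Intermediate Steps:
$x{\left(W \right)} = -2 + W$
$K{\left(N,Z \right)} = 15 + 3 Z$ ($K{\left(N,Z \right)} = \left(0 + \left(-2 + 5\right)\right) \left(5 + Z\right) = \left(0 + 3\right) \left(5 + Z\right) = 3 \left(5 + Z\right) = 15 + 3 Z$)
$- 184 K{\left(-5,6 \right)} = - 184 \left(15 + 3 \cdot 6\right) = - 184 \left(15 + 18\right) = \left(-184\right) 33 = -6072$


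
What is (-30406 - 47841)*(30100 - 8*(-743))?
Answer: -2820334868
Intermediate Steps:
(-30406 - 47841)*(30100 - 8*(-743)) = -78247*(30100 + 5944) = -78247*36044 = -2820334868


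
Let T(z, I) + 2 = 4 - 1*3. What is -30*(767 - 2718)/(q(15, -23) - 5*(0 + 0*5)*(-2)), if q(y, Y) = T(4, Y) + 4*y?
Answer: 58530/59 ≈ 992.03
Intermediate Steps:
T(z, I) = -1 (T(z, I) = -2 + (4 - 1*3) = -2 + (4 - 3) = -2 + 1 = -1)
q(y, Y) = -1 + 4*y
-30*(767 - 2718)/(q(15, -23) - 5*(0 + 0*5)*(-2)) = -30*(767 - 2718)/((-1 + 4*15) - 5*(0 + 0*5)*(-2)) = -(-58530)/((-1 + 60) - 5*(0 + 0)*(-2)) = -(-58530)/(59 - 5*0*(-2)) = -(-58530)/(59 + 0*(-2)) = -(-58530)/(59 + 0) = -(-58530)/59 = -30*(-1951/59) = 58530/59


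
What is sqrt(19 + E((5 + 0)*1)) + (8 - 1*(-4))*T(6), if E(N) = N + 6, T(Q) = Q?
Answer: 72 + sqrt(30) ≈ 77.477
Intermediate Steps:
E(N) = 6 + N
sqrt(19 + E((5 + 0)*1)) + (8 - 1*(-4))*T(6) = sqrt(19 + (6 + (5 + 0)*1)) + (8 - 1*(-4))*6 = sqrt(19 + (6 + 5*1)) + (8 + 4)*6 = sqrt(19 + (6 + 5)) + 12*6 = sqrt(19 + 11) + 72 = sqrt(30) + 72 = 72 + sqrt(30)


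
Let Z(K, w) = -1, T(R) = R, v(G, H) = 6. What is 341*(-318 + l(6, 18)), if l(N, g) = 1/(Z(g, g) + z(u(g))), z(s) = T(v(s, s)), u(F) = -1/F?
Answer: -541849/5 ≈ -1.0837e+5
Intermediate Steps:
z(s) = 6
l(N, g) = ⅕ (l(N, g) = 1/(-1 + 6) = 1/5 = ⅕)
341*(-318 + l(6, 18)) = 341*(-318 + ⅕) = 341*(-1589/5) = -541849/5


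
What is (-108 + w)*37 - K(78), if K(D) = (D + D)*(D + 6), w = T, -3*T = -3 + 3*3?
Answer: -17174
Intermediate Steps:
T = -2 (T = -(-3 + 3*3)/3 = -(-3 + 9)/3 = -1/3*6 = -2)
w = -2
K(D) = 2*D*(6 + D) (K(D) = (2*D)*(6 + D) = 2*D*(6 + D))
(-108 + w)*37 - K(78) = (-108 - 2)*37 - 2*78*(6 + 78) = -110*37 - 2*78*84 = -4070 - 1*13104 = -4070 - 13104 = -17174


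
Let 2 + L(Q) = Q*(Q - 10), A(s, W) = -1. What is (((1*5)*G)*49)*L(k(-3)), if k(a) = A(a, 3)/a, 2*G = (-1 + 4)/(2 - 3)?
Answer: 11515/6 ≈ 1919.2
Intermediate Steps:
G = -3/2 (G = ((-1 + 4)/(2 - 3))/2 = (3/(-1))/2 = (3*(-1))/2 = (½)*(-3) = -3/2 ≈ -1.5000)
k(a) = -1/a
L(Q) = -2 + Q*(-10 + Q) (L(Q) = -2 + Q*(Q - 10) = -2 + Q*(-10 + Q))
(((1*5)*G)*49)*L(k(-3)) = (((1*5)*(-3/2))*49)*(-2 + (-1/(-3))² - (-10)/(-3)) = ((5*(-3/2))*49)*(-2 + (-1*(-⅓))² - (-10)*(-1)/3) = (-15/2*49)*(-2 + (⅓)² - 10*⅓) = -735*(-2 + ⅑ - 10/3)/2 = -735/2*(-47/9) = 11515/6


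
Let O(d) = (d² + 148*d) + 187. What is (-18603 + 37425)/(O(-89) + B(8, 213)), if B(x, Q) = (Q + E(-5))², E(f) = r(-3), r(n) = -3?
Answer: 3137/6506 ≈ 0.48217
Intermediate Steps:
E(f) = -3
B(x, Q) = (-3 + Q)² (B(x, Q) = (Q - 3)² = (-3 + Q)²)
O(d) = 187 + d² + 148*d
(-18603 + 37425)/(O(-89) + B(8, 213)) = (-18603 + 37425)/((187 + (-89)² + 148*(-89)) + (-3 + 213)²) = 18822/((187 + 7921 - 13172) + 210²) = 18822/(-5064 + 44100) = 18822/39036 = 18822*(1/39036) = 3137/6506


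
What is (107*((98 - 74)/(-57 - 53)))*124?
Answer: -159216/55 ≈ -2894.8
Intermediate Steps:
(107*((98 - 74)/(-57 - 53)))*124 = (107*(24/(-110)))*124 = (107*(24*(-1/110)))*124 = (107*(-12/55))*124 = -1284/55*124 = -159216/55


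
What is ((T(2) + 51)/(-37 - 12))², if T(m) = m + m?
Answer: 3025/2401 ≈ 1.2599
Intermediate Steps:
T(m) = 2*m
((T(2) + 51)/(-37 - 12))² = ((2*2 + 51)/(-37 - 12))² = ((4 + 51)/(-49))² = (55*(-1/49))² = (-55/49)² = 3025/2401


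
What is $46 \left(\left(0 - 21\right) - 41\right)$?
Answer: $-2852$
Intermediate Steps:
$46 \left(\left(0 - 21\right) - 41\right) = 46 \left(-21 - 41\right) = 46 \left(-62\right) = -2852$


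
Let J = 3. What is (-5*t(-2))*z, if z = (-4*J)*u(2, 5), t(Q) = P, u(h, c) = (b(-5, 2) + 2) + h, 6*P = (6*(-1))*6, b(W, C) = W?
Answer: 360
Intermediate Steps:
P = -6 (P = ((6*(-1))*6)/6 = (-6*6)/6 = (⅙)*(-36) = -6)
u(h, c) = -3 + h (u(h, c) = (-5 + 2) + h = -3 + h)
t(Q) = -6
z = 12 (z = (-4*3)*(-3 + 2) = -12*(-1) = 12)
(-5*t(-2))*z = -5*(-6)*12 = 30*12 = 360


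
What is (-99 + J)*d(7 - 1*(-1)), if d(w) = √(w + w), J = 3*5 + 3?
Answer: -324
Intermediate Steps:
J = 18 (J = 15 + 3 = 18)
d(w) = √2*√w (d(w) = √(2*w) = √2*√w)
(-99 + J)*d(7 - 1*(-1)) = (-99 + 18)*(√2*√(7 - 1*(-1))) = -81*√2*√(7 + 1) = -81*√2*√8 = -81*√2*2*√2 = -81*4 = -324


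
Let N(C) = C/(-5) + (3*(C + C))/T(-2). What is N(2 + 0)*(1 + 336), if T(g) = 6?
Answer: 2696/5 ≈ 539.20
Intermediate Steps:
N(C) = 4*C/5 (N(C) = C/(-5) + (3*(C + C))/6 = C*(-1/5) + (3*(2*C))*(1/6) = -C/5 + (6*C)*(1/6) = -C/5 + C = 4*C/5)
N(2 + 0)*(1 + 336) = (4*(2 + 0)/5)*(1 + 336) = ((4/5)*2)*337 = (8/5)*337 = 2696/5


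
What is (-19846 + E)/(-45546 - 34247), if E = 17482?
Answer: 2364/79793 ≈ 0.029627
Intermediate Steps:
(-19846 + E)/(-45546 - 34247) = (-19846 + 17482)/(-45546 - 34247) = -2364/(-79793) = -2364*(-1/79793) = 2364/79793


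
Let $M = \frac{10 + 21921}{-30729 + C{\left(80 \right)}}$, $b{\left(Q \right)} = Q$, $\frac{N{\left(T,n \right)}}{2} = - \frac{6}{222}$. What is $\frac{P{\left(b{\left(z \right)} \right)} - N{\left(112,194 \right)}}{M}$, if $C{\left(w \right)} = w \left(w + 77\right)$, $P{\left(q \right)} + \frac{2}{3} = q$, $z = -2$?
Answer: $\frac{5269010}{2434341} \approx 2.1645$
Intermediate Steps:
$N{\left(T,n \right)} = - \frac{2}{37}$ ($N{\left(T,n \right)} = 2 \left(- \frac{6}{222}\right) = 2 \left(\left(-6\right) \frac{1}{222}\right) = 2 \left(- \frac{1}{37}\right) = - \frac{2}{37}$)
$P{\left(q \right)} = - \frac{2}{3} + q$
$C{\left(w \right)} = w \left(77 + w\right)$
$M = - \frac{21931}{18169}$ ($M = \frac{10 + 21921}{-30729 + 80 \left(77 + 80\right)} = \frac{21931}{-30729 + 80 \cdot 157} = \frac{21931}{-30729 + 12560} = \frac{21931}{-18169} = 21931 \left(- \frac{1}{18169}\right) = - \frac{21931}{18169} \approx -1.2071$)
$\frac{P{\left(b{\left(z \right)} \right)} - N{\left(112,194 \right)}}{M} = \frac{\left(- \frac{2}{3} - 2\right) - - \frac{2}{37}}{- \frac{21931}{18169}} = \left(- \frac{8}{3} + \frac{2}{37}\right) \left(- \frac{18169}{21931}\right) = \left(- \frac{290}{111}\right) \left(- \frac{18169}{21931}\right) = \frac{5269010}{2434341}$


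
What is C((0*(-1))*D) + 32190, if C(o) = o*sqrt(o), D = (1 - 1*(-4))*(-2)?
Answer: 32190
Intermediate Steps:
D = -10 (D = (1 + 4)*(-2) = 5*(-2) = -10)
C(o) = o**(3/2)
C((0*(-1))*D) + 32190 = ((0*(-1))*(-10))**(3/2) + 32190 = (0*(-10))**(3/2) + 32190 = 0**(3/2) + 32190 = 0 + 32190 = 32190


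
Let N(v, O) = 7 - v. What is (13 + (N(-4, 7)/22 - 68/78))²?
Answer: 970225/6084 ≈ 159.47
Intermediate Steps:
(13 + (N(-4, 7)/22 - 68/78))² = (13 + ((7 - 1*(-4))/22 - 68/78))² = (13 + ((7 + 4)*(1/22) - 68*1/78))² = (13 + (11*(1/22) - 34/39))² = (13 + (½ - 34/39))² = (13 - 29/78)² = (985/78)² = 970225/6084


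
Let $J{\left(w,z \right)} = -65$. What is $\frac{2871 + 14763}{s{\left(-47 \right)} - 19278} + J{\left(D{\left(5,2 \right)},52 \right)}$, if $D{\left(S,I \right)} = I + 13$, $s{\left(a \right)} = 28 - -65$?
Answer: $- \frac{421553}{6395} \approx -65.919$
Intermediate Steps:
$s{\left(a \right)} = 93$ ($s{\left(a \right)} = 28 + 65 = 93$)
$D{\left(S,I \right)} = 13 + I$
$\frac{2871 + 14763}{s{\left(-47 \right)} - 19278} + J{\left(D{\left(5,2 \right)},52 \right)} = \frac{2871 + 14763}{93 - 19278} - 65 = \frac{17634}{-19185} - 65 = 17634 \left(- \frac{1}{19185}\right) - 65 = - \frac{5878}{6395} - 65 = - \frac{421553}{6395}$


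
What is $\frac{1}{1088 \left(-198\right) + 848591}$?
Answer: $\frac{1}{633167} \approx 1.5794 \cdot 10^{-6}$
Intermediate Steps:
$\frac{1}{1088 \left(-198\right) + 848591} = \frac{1}{-215424 + 848591} = \frac{1}{633167}$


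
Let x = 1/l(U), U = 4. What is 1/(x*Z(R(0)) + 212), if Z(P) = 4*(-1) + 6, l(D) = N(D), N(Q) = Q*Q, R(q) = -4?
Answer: 8/1697 ≈ 0.0047142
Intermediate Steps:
N(Q) = Q²
l(D) = D²
Z(P) = 2 (Z(P) = -4 + 6 = 2)
x = 1/16 (x = 1/(4²) = 1/16 ≈ 0.062500)
1/(x*Z(R(0)) + 212) = 1/((1/16)*2 + 212) = 1/(⅛ + 212) = 1/(1697/8) = 8/1697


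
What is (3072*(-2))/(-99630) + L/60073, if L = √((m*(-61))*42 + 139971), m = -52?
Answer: 1024/16605 + 3*√30355/60073 ≈ 0.070369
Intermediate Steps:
L = 3*√30355 (L = √(-52*(-61)*42 + 139971) = √(3172*42 + 139971) = √(133224 + 139971) = √273195 = 3*√30355 ≈ 522.68)
(3072*(-2))/(-99630) + L/60073 = (3072*(-2))/(-99630) + (3*√30355)/60073 = -6144*(-1/99630) + (3*√30355)*(1/60073) = 1024/16605 + 3*√30355/60073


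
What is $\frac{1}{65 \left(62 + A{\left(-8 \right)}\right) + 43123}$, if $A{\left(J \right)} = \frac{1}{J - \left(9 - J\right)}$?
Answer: $\frac{5}{235752} \approx 2.1209 \cdot 10^{-5}$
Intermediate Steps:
$A{\left(J \right)} = \frac{1}{-9 + 2 J}$ ($A{\left(J \right)} = \frac{1}{J + \left(-9 + J\right)} = \frac{1}{-9 + 2 J}$)
$\frac{1}{65 \left(62 + A{\left(-8 \right)}\right) + 43123} = \frac{1}{65 \left(62 + \frac{1}{-9 + 2 \left(-8\right)}\right) + 43123} = \frac{1}{65 \left(62 + \frac{1}{-9 - 16}\right) + 43123} = \frac{1}{65 \left(62 + \frac{1}{-25}\right) + 43123} = \frac{1}{65 \left(62 - \frac{1}{25}\right) + 43123} = \frac{1}{65 \cdot \frac{1549}{25} + 43123} = \frac{1}{\frac{20137}{5} + 43123} = \frac{1}{\frac{235752}{5}} = \frac{5}{235752}$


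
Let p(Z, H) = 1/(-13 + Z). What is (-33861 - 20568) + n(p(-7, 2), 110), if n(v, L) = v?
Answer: -1088581/20 ≈ -54429.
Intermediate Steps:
(-33861 - 20568) + n(p(-7, 2), 110) = (-33861 - 20568) + 1/(-13 - 7) = -54429 + 1/(-20) = -54429 - 1/20 = -1088581/20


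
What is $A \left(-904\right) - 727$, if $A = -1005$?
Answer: $907793$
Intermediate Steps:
$A \left(-904\right) - 727 = \left(-1005\right) \left(-904\right) - 727 = 908520 - 727 = 907793$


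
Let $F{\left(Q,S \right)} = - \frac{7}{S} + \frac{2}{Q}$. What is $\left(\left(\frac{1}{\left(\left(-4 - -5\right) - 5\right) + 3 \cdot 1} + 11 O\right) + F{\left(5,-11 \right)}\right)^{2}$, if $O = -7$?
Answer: $\frac{17918289}{3025} \approx 5923.4$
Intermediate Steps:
$\left(\left(\frac{1}{\left(\left(-4 - -5\right) - 5\right) + 3 \cdot 1} + 11 O\right) + F{\left(5,-11 \right)}\right)^{2} = \left(\left(\frac{1}{\left(\left(-4 - -5\right) - 5\right) + 3 \cdot 1} + 11 \left(-7\right)\right) + \left(- \frac{7}{-11} + \frac{2}{5}\right)\right)^{2} = \left(\left(\frac{1}{\left(\left(-4 + 5\right) - 5\right) + 3} - 77\right) + \left(\left(-7\right) \left(- \frac{1}{11}\right) + 2 \cdot \frac{1}{5}\right)\right)^{2} = \left(\left(\frac{1}{\left(1 - 5\right) + 3} - 77\right) + \left(\frac{7}{11} + \frac{2}{5}\right)\right)^{2} = \left(\left(\frac{1}{-4 + 3} - 77\right) + \frac{57}{55}\right)^{2} = \left(\left(\frac{1}{-1} - 77\right) + \frac{57}{55}\right)^{2} = \left(\left(-1 - 77\right) + \frac{57}{55}\right)^{2} = \left(-78 + \frac{57}{55}\right)^{2} = \left(- \frac{4233}{55}\right)^{2} = \frac{17918289}{3025}$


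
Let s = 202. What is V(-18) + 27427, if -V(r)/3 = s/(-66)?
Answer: 301798/11 ≈ 27436.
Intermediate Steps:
V(r) = 101/11 (V(r) = -606/(-66) = -606*(-1)/66 = -3*(-101/33) = 101/11)
V(-18) + 27427 = 101/11 + 27427 = 301798/11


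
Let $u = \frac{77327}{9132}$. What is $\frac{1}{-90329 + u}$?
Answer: $- \frac{9132}{824807101} \approx -1.1072 \cdot 10^{-5}$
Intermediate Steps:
$u = \frac{77327}{9132}$ ($u = 77327 \cdot \frac{1}{9132} = \frac{77327}{9132} \approx 8.4677$)
$\frac{1}{-90329 + u} = \frac{1}{-90329 + \frac{77327}{9132}} = \frac{1}{- \frac{824807101}{9132}} = - \frac{9132}{824807101}$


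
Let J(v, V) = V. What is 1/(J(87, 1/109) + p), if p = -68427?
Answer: -109/7458542 ≈ -1.4614e-5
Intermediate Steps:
1/(J(87, 1/109) + p) = 1/(1/109 - 68427) = 1/(-7458542/109) = -109/7458542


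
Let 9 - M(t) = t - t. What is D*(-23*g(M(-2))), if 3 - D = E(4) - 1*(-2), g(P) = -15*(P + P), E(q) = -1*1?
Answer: 12420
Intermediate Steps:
E(q) = -1
M(t) = 9 (M(t) = 9 - (t - t) = 9 - 1*0 = 9 + 0 = 9)
g(P) = -30*P
D = 2 (D = 3 - (-1 - 1*(-2)) = 3 - (-1 + 2) = 3 - 1*1 = 3 - 1 = 2)
D*(-23*g(M(-2))) = 2*(-(-690)*9) = 2*(-23*(-270)) = 2*6210 = 12420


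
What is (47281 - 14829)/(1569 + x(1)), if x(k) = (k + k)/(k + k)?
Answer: 16226/785 ≈ 20.670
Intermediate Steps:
x(k) = 1 (x(k) = (2*k)/((2*k)) = (2*k)*(1/(2*k)) = 1)
(47281 - 14829)/(1569 + x(1)) = (47281 - 14829)/(1569 + 1) = 32452/1570 = 32452*(1/1570) = 16226/785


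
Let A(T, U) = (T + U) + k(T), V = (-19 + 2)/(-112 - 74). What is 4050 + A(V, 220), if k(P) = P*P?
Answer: 147728371/34596 ≈ 4270.1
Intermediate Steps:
k(P) = P²
V = 17/186 (V = -17/(-186) = -17*(-1/186) = 17/186 ≈ 0.091398)
A(T, U) = T + U + T² (A(T, U) = (T + U) + T² = T + U + T²)
4050 + A(V, 220) = 4050 + (17/186 + 220 + (17/186)²) = 4050 + (17/186 + 220 + 289/34596) = 4050 + 7614571/34596 = 147728371/34596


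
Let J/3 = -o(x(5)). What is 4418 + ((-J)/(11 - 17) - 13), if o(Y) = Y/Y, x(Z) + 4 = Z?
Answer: 8809/2 ≈ 4404.5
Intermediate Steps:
x(Z) = -4 + Z
o(Y) = 1
J = -3 (J = 3*(-1*1) = 3*(-1) = -3)
4418 + ((-J)/(11 - 17) - 13) = 4418 + ((-1*(-3))/(11 - 17) - 13) = 4418 + (3/(-6) - 13) = 4418 + (3*(-1/6) - 13) = 4418 + (-1/2 - 13) = 4418 - 27/2 = 8809/2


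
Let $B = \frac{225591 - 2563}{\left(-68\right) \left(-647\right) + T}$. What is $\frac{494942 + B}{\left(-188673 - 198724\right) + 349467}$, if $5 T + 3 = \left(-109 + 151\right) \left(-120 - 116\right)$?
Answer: $- \frac{10397110637}{796776545} \approx -13.049$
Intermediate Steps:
$T = -1983$ ($T = - \frac{3}{5} + \frac{\left(-109 + 151\right) \left(-120 - 116\right)}{5} = - \frac{3}{5} + \frac{42 \left(-236\right)}{5} = - \frac{3}{5} + \frac{1}{5} \left(-9912\right) = - \frac{3}{5} - \frac{9912}{5} = -1983$)
$B = \frac{223028}{42013}$ ($B = \frac{225591 - 2563}{\left(-68\right) \left(-647\right) - 1983} = \frac{223028}{43996 - 1983} = \frac{223028}{42013} \approx 5.3085$)
$\frac{494942 + B}{\left(-188673 - 198724\right) + 349467} = \frac{494942 + \frac{223028}{42013}}{\left(-188673 - 198724\right) + 349467} = \frac{20794221274}{42013 \left(\left(-188673 - 198724\right) + 349467\right)} = \frac{20794221274}{42013 \left(-387397 + 349467\right)} = \frac{20794221274}{42013 \left(-37930\right)} = \frac{20794221274}{42013} \left(- \frac{1}{37930}\right) = - \frac{10397110637}{796776545}$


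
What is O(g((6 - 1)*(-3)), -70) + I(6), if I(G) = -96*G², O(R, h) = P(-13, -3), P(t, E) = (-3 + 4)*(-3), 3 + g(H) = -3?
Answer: -3459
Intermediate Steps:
g(H) = -6 (g(H) = -3 - 3 = -6)
P(t, E) = -3 (P(t, E) = 1*(-3) = -3)
O(R, h) = -3
O(g((6 - 1)*(-3)), -70) + I(6) = -3 - 96*6² = -3 - 96*36 = -3 - 3456 = -3459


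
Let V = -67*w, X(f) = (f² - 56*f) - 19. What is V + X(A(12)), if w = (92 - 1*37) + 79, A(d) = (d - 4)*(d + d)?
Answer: 17115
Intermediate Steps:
A(d) = 2*d*(-4 + d) (A(d) = (-4 + d)*(2*d) = 2*d*(-4 + d))
w = 134 (w = (92 - 37) + 79 = 55 + 79 = 134)
X(f) = -19 + f² - 56*f
V = -8978 (V = -67*134 = -8978)
V + X(A(12)) = -8978 + (-19 + (2*12*(-4 + 12))² - 112*12*(-4 + 12)) = -8978 + (-19 + (2*12*8)² - 112*12*8) = -8978 + (-19 + 192² - 56*192) = -8978 + (-19 + 36864 - 10752) = -8978 + 26093 = 17115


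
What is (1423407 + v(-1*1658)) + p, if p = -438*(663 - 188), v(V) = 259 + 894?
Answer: 1216510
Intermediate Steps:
v(V) = 1153
p = -208050 (p = -438*475 = -208050)
(1423407 + v(-1*1658)) + p = (1423407 + 1153) - 208050 = 1424560 - 208050 = 1216510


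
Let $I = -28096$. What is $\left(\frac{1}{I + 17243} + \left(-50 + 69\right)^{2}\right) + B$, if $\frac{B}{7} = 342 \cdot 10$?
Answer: $\frac{263738752}{10853} \approx 24301.0$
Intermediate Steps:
$B = 23940$ ($B = 7 \cdot 342 \cdot 10 = 7 \cdot 3420 = 23940$)
$\left(\frac{1}{I + 17243} + \left(-50 + 69\right)^{2}\right) + B = \left(\frac{1}{-28096 + 17243} + \left(-50 + 69\right)^{2}\right) + 23940 = \left(\frac{1}{-10853} + 19^{2}\right) + 23940 = \left(- \frac{1}{10853} + 361\right) + 23940 = \frac{3917932}{10853} + 23940 = \frac{263738752}{10853}$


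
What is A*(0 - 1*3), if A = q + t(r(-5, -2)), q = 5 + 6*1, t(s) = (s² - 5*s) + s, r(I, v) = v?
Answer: -69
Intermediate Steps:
t(s) = s² - 4*s
q = 11 (q = 5 + 6 = 11)
A = 23 (A = 11 - 2*(-4 - 2) = 11 - 2*(-6) = 11 + 12 = 23)
A*(0 - 1*3) = 23*(0 - 1*3) = 23*(0 - 3) = 23*(-3) = -69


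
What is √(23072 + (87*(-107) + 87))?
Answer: 5*√554 ≈ 117.69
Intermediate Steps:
√(23072 + (87*(-107) + 87)) = √(23072 + (-9309 + 87)) = √(23072 - 9222) = √13850 = 5*√554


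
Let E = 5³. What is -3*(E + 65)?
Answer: -570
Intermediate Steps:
E = 125
-3*(E + 65) = -3*(125 + 65) = -3*190 = -570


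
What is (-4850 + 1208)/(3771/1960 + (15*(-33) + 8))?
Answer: 7138320/950749 ≈ 7.5081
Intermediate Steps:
(-4850 + 1208)/(3771/1960 + (15*(-33) + 8)) = -3642/(3771*(1/1960) + (-495 + 8)) = -3642/(3771/1960 - 487) = -3642/(-950749/1960) = -3642*(-1960/950749) = 7138320/950749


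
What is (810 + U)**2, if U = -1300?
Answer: 240100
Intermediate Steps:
(810 + U)**2 = (810 - 1300)**2 = (-490)**2 = 240100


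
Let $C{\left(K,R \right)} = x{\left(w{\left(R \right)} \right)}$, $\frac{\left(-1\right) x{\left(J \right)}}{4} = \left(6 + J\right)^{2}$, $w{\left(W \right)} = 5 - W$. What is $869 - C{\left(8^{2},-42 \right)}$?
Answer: $12105$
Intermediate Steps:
$x{\left(J \right)} = - 4 \left(6 + J\right)^{2}$
$C{\left(K,R \right)} = - 4 \left(11 - R\right)^{2}$ ($C{\left(K,R \right)} = - 4 \left(6 - \left(-5 + R\right)\right)^{2} = - 4 \left(11 - R\right)^{2}$)
$869 - C{\left(8^{2},-42 \right)} = 869 - - 4 \left(-11 - 42\right)^{2} = 869 - - 4 \left(-53\right)^{2} = 869 - \left(-4\right) 2809 = 869 - -11236 = 869 + 11236 = 12105$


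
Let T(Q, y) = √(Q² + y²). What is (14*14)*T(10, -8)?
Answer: 392*√41 ≈ 2510.0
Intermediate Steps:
(14*14)*T(10, -8) = (14*14)*√(10² + (-8)²) = 196*√(100 + 64) = 196*√164 = 196*(2*√41) = 392*√41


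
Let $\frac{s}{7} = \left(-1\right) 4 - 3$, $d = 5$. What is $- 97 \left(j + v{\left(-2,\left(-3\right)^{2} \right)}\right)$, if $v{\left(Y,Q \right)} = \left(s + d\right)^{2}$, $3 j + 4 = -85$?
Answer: $- \frac{554743}{3} \approx -1.8491 \cdot 10^{5}$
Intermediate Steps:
$j = - \frac{89}{3}$ ($j = - \frac{4}{3} + \frac{1}{3} \left(-85\right) = - \frac{4}{3} - \frac{85}{3} = - \frac{89}{3} \approx -29.667$)
$s = -49$ ($s = 7 \left(\left(-1\right) 4 - 3\right) = 7 \left(-4 - 3\right) = 7 \left(-7\right) = -49$)
$v{\left(Y,Q \right)} = 1936$ ($v{\left(Y,Q \right)} = \left(-49 + 5\right)^{2} = \left(-44\right)^{2} = 1936$)
$- 97 \left(j + v{\left(-2,\left(-3\right)^{2} \right)}\right) = - 97 \left(- \frac{89}{3} + 1936\right) = \left(-97\right) \frac{5719}{3} = - \frac{554743}{3}$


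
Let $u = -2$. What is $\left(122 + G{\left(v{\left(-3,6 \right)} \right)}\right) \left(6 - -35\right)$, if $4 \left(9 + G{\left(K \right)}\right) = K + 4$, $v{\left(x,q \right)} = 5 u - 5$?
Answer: $\frac{18081}{4} \approx 4520.3$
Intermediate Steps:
$v{\left(x,q \right)} = -15$ ($v{\left(x,q \right)} = 5 \left(-2\right) - 5 = -10 - 5 = -15$)
$G{\left(K \right)} = -8 + \frac{K}{4}$ ($G{\left(K \right)} = -9 + \frac{K + 4}{4} = -9 + \frac{4 + K}{4} = -9 + \left(1 + \frac{K}{4}\right) = -8 + \frac{K}{4}$)
$\left(122 + G{\left(v{\left(-3,6 \right)} \right)}\right) \left(6 - -35\right) = \left(122 + \left(-8 + \frac{1}{4} \left(-15\right)\right)\right) \left(6 - -35\right) = \left(122 - \frac{47}{4}\right) \left(6 + 35\right) = \left(122 - \frac{47}{4}\right) 41 = \frac{441}{4} \cdot 41 = \frac{18081}{4}$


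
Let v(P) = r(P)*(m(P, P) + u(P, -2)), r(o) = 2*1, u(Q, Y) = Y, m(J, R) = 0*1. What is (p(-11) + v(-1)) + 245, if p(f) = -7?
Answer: 234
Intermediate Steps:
m(J, R) = 0
r(o) = 2
v(P) = -4 (v(P) = 2*(0 - 2) = 2*(-2) = -4)
(p(-11) + v(-1)) + 245 = (-7 - 4) + 245 = -11 + 245 = 234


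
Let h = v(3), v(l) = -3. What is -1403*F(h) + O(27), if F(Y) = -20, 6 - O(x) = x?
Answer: 28039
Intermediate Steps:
h = -3
O(x) = 6 - x
-1403*F(h) + O(27) = -1403*(-20) + (6 - 1*27) = 28060 + (6 - 27) = 28060 - 21 = 28039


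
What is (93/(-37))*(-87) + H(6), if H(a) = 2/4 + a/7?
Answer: 113977/518 ≈ 220.03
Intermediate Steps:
H(a) = ½ + a/7 (H(a) = 2*(¼) + a*(⅐) = ½ + a/7)
(93/(-37))*(-87) + H(6) = (93/(-37))*(-87) + (½ + (⅐)*6) = (93*(-1/37))*(-87) + (½ + 6/7) = -93/37*(-87) + 19/14 = 8091/37 + 19/14 = 113977/518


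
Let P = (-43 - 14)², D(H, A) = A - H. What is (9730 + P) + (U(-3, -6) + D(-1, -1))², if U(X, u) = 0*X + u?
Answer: 13015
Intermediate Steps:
U(X, u) = u (U(X, u) = 0 + u = u)
P = 3249 (P = (-57)² = 3249)
(9730 + P) + (U(-3, -6) + D(-1, -1))² = (9730 + 3249) + (-6 + (-1 - 1*(-1)))² = 12979 + (-6 + (-1 + 1))² = 12979 + (-6 + 0)² = 12979 + (-6)² = 12979 + 36 = 13015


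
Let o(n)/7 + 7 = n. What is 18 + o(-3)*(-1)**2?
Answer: -52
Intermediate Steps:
o(n) = -49 + 7*n
18 + o(-3)*(-1)**2 = 18 + (-49 + 7*(-3))*(-1)**2 = 18 + (-49 - 21)*1 = 18 - 70*1 = 18 - 70 = -52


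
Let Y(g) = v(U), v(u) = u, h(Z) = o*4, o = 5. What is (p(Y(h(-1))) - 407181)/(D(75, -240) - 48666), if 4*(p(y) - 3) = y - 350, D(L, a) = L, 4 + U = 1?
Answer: 1629065/194364 ≈ 8.3815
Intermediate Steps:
U = -3 (U = -4 + 1 = -3)
h(Z) = 20 (h(Z) = 5*4 = 20)
Y(g) = -3
p(y) = -169/2 + y/4 (p(y) = 3 + (y - 350)/4 = 3 + (-350 + y)/4 = 3 + (-175/2 + y/4) = -169/2 + y/4)
(p(Y(h(-1))) - 407181)/(D(75, -240) - 48666) = ((-169/2 + (¼)*(-3)) - 407181)/(75 - 48666) = ((-169/2 - ¾) - 407181)/(-48591) = (-341/4 - 407181)*(-1/48591) = -1629065/4*(-1/48591) = 1629065/194364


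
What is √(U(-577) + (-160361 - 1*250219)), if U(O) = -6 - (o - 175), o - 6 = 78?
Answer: I*√410495 ≈ 640.7*I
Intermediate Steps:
o = 84 (o = 6 + 78 = 84)
U(O) = 85 (U(O) = -6 - (84 - 175) = -6 - 1*(-91) = -6 + 91 = 85)
√(U(-577) + (-160361 - 1*250219)) = √(85 + (-160361 - 1*250219)) = √(85 + (-160361 - 250219)) = √(85 - 410580) = √(-410495) = I*√410495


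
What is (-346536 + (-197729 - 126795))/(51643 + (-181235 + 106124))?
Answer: 167765/5867 ≈ 28.595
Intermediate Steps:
(-346536 + (-197729 - 126795))/(51643 + (-181235 + 106124)) = (-346536 - 324524)/(51643 - 75111) = -671060/(-23468) = -671060*(-1/23468) = 167765/5867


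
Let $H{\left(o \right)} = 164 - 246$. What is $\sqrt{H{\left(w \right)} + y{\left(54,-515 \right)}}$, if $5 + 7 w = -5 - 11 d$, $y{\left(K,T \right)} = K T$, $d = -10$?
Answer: $2 i \sqrt{6973} \approx 167.01 i$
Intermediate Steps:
$w = \frac{100}{7}$ ($w = - \frac{5}{7} + \frac{-5 - -110}{7} = - \frac{5}{7} + \frac{-5 + 110}{7} = - \frac{5}{7} + \frac{1}{7} \cdot 105 = - \frac{5}{7} + 15 = \frac{100}{7} \approx 14.286$)
$H{\left(o \right)} = -82$
$\sqrt{H{\left(w \right)} + y{\left(54,-515 \right)}} = \sqrt{-82 + 54 \left(-515\right)} = \sqrt{-82 - 27810} = \sqrt{-27892} = 2 i \sqrt{6973}$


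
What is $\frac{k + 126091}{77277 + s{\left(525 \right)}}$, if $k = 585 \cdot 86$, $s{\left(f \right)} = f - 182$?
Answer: $\frac{176401}{77620} \approx 2.2726$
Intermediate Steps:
$s{\left(f \right)} = -182 + f$ ($s{\left(f \right)} = f - 182 = -182 + f$)
$k = 50310$
$\frac{k + 126091}{77277 + s{\left(525 \right)}} = \frac{50310 + 126091}{77277 + \left(-182 + 525\right)} = \frac{176401}{77277 + 343} = \frac{176401}{77620}$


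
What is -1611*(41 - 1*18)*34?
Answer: -1259802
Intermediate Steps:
-1611*(41 - 1*18)*34 = -1611*(41 - 18)*34 = -37053*34 = -1611*782 = -1259802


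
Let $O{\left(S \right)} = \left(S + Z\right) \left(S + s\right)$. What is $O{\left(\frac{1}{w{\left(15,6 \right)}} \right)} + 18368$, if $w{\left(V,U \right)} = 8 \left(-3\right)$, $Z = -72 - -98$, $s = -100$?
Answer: $\frac{9084145}{576} \approx 15771.0$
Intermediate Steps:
$Z = 26$ ($Z = -72 + 98 = 26$)
$w{\left(V,U \right)} = -24$
$O{\left(S \right)} = \left(-100 + S\right) \left(26 + S\right)$ ($O{\left(S \right)} = \left(S + 26\right) \left(S - 100\right) = \left(26 + S\right) \left(-100 + S\right) = \left(-100 + S\right) \left(26 + S\right)$)
$O{\left(\frac{1}{w{\left(15,6 \right)}} \right)} + 18368 = \left(-2600 + \left(\frac{1}{-24}\right)^{2} - \frac{74}{-24}\right) + 18368 = \left(-2600 + \left(- \frac{1}{24}\right)^{2} - - \frac{37}{12}\right) + 18368 = \left(-2600 + \frac{1}{576} + \frac{37}{12}\right) + 18368 = - \frac{1495823}{576} + 18368 = \frac{9084145}{576}$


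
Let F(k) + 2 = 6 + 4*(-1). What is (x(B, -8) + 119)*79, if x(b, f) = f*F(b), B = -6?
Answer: 9401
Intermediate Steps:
F(k) = 0 (F(k) = -2 + (6 + 4*(-1)) = -2 + (6 - 4) = -2 + 2 = 0)
x(b, f) = 0 (x(b, f) = f*0 = 0)
(x(B, -8) + 119)*79 = (0 + 119)*79 = 119*79 = 9401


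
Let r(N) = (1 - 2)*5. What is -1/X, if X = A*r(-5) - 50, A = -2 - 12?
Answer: -1/20 ≈ -0.050000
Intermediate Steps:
A = -14
r(N) = -5 (r(N) = -1*5 = -5)
X = 20 (X = -14*(-5) - 50 = 70 - 50 = 20)
-1/X = -1/20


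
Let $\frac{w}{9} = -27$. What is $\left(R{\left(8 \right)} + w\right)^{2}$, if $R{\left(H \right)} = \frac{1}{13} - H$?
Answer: $\frac{10640644}{169} \approx 62962.0$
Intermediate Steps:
$w = -243$ ($w = 9 \left(-27\right) = -243$)
$R{\left(H \right)} = \frac{1}{13} - H$
$\left(R{\left(8 \right)} + w\right)^{2} = \left(\left(\frac{1}{13} - 8\right) - 243\right)^{2} = \left(- \frac{103}{13} - 243\right)^{2} = \left(- \frac{3262}{13}\right)^{2} = \frac{10640644}{169}$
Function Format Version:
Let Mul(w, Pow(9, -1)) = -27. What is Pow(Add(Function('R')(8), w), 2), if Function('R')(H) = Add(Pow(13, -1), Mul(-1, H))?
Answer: Rational(10640644, 169) ≈ 62962.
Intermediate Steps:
w = -243 (w = Mul(9, -27) = -243)
Function('R')(H) = Add(Rational(1, 13), Mul(-1, H))
Pow(Add(Function('R')(8), w), 2) = Pow(Add(Add(Rational(1, 13), Mul(-1, 8)), -243), 2) = Pow(Add(Add(Rational(1, 13), -8), -243), 2) = Pow(Add(Rational(-103, 13), -243), 2) = Pow(Rational(-3262, 13), 2) = Rational(10640644, 169)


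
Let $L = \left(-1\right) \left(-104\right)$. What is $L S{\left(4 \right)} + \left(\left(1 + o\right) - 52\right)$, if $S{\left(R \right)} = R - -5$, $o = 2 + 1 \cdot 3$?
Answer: $890$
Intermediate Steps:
$L = 104$
$o = 5$ ($o = 2 + 3 = 5$)
$S{\left(R \right)} = 5 + R$ ($S{\left(R \right)} = R + 5 = 5 + R$)
$L S{\left(4 \right)} + \left(\left(1 + o\right) - 52\right) = 104 \left(5 + 4\right) + \left(\left(1 + 5\right) - 52\right) = 104 \cdot 9 + \left(6 - 52\right) = 936 - 46 = 890$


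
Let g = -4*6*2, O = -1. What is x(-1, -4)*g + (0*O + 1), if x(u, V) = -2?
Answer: 97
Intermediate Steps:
g = -48 (g = -24*2 = -48)
x(-1, -4)*g + (0*O + 1) = -2*(-48) + (0*(-1) + 1) = 96 + (0 + 1) = 96 + 1 = 97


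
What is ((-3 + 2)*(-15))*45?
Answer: 675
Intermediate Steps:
((-3 + 2)*(-15))*45 = -1*(-15)*45 = 15*45 = 675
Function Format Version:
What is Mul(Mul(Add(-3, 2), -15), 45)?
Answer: 675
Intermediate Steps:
Mul(Mul(Add(-3, 2), -15), 45) = Mul(Mul(-1, -15), 45) = Mul(15, 45) = 675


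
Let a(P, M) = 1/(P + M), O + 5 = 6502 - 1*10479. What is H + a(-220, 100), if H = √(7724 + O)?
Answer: -1/120 + √3742 ≈ 61.164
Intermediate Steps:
O = -3982 (O = -5 + (6502 - 1*10479) = -5 + (6502 - 10479) = -5 - 3977 = -3982)
H = √3742 (H = √(7724 - 3982) = √3742 ≈ 61.172)
a(P, M) = 1/(M + P)
H + a(-220, 100) = √3742 + 1/(100 - 220) = √3742 + 1/(-120) = √3742 - 1/120 = -1/120 + √3742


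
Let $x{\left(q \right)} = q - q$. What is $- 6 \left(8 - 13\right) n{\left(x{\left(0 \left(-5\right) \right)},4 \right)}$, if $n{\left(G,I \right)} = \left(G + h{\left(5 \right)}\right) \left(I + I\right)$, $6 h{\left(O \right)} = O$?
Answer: $200$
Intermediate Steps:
$h{\left(O \right)} = \frac{O}{6}$
$x{\left(q \right)} = 0$
$n{\left(G,I \right)} = 2 I \left(\frac{5}{6} + G\right)$ ($n{\left(G,I \right)} = \left(G + \frac{1}{6} \cdot 5\right) \left(I + I\right) = \left(G + \frac{5}{6}\right) 2 I = \left(\frac{5}{6} + G\right) 2 I = 2 I \left(\frac{5}{6} + G\right)$)
$- 6 \left(8 - 13\right) n{\left(x{\left(0 \left(-5\right) \right)},4 \right)} = - 6 \left(8 - 13\right) \frac{1}{3} \cdot 4 \left(5 + 6 \cdot 0\right) = \left(-6\right) \left(-5\right) \frac{1}{3} \cdot 4 \left(5 + 0\right) = 30 \cdot \frac{1}{3} \cdot 4 \cdot 5 = 30 \cdot \frac{20}{3} = 200$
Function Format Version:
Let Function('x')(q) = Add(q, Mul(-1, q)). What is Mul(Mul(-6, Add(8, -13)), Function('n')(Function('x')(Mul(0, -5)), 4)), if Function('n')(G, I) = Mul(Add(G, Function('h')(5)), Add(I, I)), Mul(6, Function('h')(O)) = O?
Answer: 200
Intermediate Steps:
Function('h')(O) = Mul(Rational(1, 6), O)
Function('x')(q) = 0
Function('n')(G, I) = Mul(2, I, Add(Rational(5, 6), G)) (Function('n')(G, I) = Mul(Add(G, Mul(Rational(1, 6), 5)), Add(I, I)) = Mul(Add(G, Rational(5, 6)), Mul(2, I)) = Mul(Add(Rational(5, 6), G), Mul(2, I)) = Mul(2, I, Add(Rational(5, 6), G)))
Mul(Mul(-6, Add(8, -13)), Function('n')(Function('x')(Mul(0, -5)), 4)) = Mul(Mul(-6, Add(8, -13)), Mul(Rational(1, 3), 4, Add(5, Mul(6, 0)))) = Mul(Mul(-6, -5), Mul(Rational(1, 3), 4, Add(5, 0))) = Mul(30, Mul(Rational(1, 3), 4, 5)) = Mul(30, Rational(20, 3)) = 200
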